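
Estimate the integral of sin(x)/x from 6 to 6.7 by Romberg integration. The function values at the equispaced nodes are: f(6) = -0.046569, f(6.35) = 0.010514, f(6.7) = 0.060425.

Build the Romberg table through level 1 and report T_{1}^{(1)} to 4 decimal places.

T_{0}^{(0)} (trapezoid, 1 panel, h=0.7000): 0.004850
T_{1}^{(0)} (trapezoid, 2 panels, h=0.3500): 0.006105
T_{1}^{(1)} = 0.006105 + (0.006105 − 0.004850)/3 = 0.006523

0.0065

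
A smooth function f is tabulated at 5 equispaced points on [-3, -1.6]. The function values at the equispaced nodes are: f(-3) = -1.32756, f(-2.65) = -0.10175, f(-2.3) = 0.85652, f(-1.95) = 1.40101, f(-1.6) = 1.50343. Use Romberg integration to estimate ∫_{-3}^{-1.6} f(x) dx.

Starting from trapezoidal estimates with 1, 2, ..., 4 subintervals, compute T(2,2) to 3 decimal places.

0.826

T(0,0) (trapezoid, 1 panel, h=1.4000): 0.12311
T(1,0) (trapezoid, 2 panels, h=0.7000): 0.66112
T(2,0) (trapezoid, 4 panels, h=0.3500): 0.78530
T(1,1) = 0.66112 + (0.66112 − 0.12311)/3 = 0.84046
T(2,1) = 0.78530 + (0.78530 − 0.66112)/3 = 0.82669
T(2,2) = 0.82669 + (0.82669 − 0.84046)/15 = 0.82577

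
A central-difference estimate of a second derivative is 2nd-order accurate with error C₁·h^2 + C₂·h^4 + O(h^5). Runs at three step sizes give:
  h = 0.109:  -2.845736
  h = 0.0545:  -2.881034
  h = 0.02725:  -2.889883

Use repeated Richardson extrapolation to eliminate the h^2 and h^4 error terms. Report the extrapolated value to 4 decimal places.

-2.8928

First eliminate the h^2 term (factor 2^2 = 4):
  B₁ = (4·(-2.881034) − (-2.845736))/3 = -2.892800
  B₂ = (4·(-2.889883) − (-2.881034))/3 = -2.892833
Then eliminate the h^4 term (factor 2^4 = 16):
  (16·(-2.892833) − (-2.892800))/15 = -2.892835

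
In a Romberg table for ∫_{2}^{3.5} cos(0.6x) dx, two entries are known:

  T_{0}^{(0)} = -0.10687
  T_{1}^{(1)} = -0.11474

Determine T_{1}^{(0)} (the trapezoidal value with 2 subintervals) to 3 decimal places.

-0.113

From T_{1}^{(1)} = (4·T_{1}^{(0)} − T_{0}^{(0)})/3, solve for T_{1}^{(0)}:
4·T_{1}^{(0)} = 3·(-0.11474) + (-0.10687) = -0.45109
T_{1}^{(0)} = -0.11277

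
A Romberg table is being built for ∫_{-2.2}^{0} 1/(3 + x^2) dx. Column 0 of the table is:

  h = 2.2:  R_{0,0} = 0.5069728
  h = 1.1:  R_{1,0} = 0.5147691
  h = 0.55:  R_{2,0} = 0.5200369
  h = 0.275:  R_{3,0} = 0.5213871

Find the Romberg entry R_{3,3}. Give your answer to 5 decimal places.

0.52184

Richardson extrapolation on the trapezoidal column (denominator 4−1=3):
R_{1,1} = (4·0.5147691 − 0.5069728) / 3 = 0.5173679
R_{2,1} = (4·0.5200369 − 0.5147691) / 3 = 0.5217928
R_{3,1} = 0.5213871 + (0.5213871 − 0.5200369)/3 = 0.5218372
R_{2,2} = 0.5217928 + (0.5217928 − 0.5173679)/15 = 0.5220878
R_{3,2} = 0.5218372 + (0.5218372 − 0.5217928)/15 = 0.5218402
R_{3,3} = (64·0.5218402 − 0.5220878) / 63 = 0.5218363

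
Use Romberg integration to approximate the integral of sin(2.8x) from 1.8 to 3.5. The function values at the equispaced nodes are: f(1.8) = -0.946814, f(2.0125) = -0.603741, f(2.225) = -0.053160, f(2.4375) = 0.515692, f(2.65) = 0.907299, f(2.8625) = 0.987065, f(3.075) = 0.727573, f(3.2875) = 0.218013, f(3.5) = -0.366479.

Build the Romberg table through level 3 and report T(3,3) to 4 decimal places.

T(0,0) (trapezoid, 1 panel, h=1.7000): -1.116299
T(1,0) (trapezoid, 2 panels, h=0.8500): 0.213055
T(2,0) (trapezoid, 4 panels, h=0.4250): 0.393153
T(3,0) (trapezoid, 8 panels, h=0.2125): 0.433945
T(1,1) = 0.213055 + (0.213055 − (-1.116299))/3 = 0.656173
T(2,1) = 0.393153 + (0.393153 − 0.213055)/3 = 0.453186
T(3,1) = 0.433945 + (0.433945 − 0.393153)/3 = 0.447542
T(2,2) = 0.453186 + (0.453186 − 0.656173)/15 = 0.439654
T(3,2) = 0.447542 + (0.447542 − 0.453186)/15 = 0.447166
T(3,3) = 0.447166 + (0.447166 − 0.439654)/63 = 0.447285

0.4473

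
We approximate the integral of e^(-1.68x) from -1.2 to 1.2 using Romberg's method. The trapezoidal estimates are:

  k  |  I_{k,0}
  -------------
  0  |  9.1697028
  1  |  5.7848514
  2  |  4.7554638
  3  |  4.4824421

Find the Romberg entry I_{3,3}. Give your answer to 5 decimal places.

4.38995

I_{1,1} = 5.7848514 + (5.7848514 − 9.1697028)/3 = 4.6565676
I_{2,1} = (4·4.7554638 − 5.7848514) / 3 = 4.4123346
I_{3,1} = (4·4.4824421 − 4.7554638) / 3 = 4.3914349
I_{2,2} = (16·4.4123346 − 4.6565676) / 15 = 4.3960524
I_{3,2} = (16·4.3914349 − 4.4123346) / 15 = 4.3900416
I_{3,3} = 4.3900416 + (4.3900416 − 4.3960524)/63 = 4.3899462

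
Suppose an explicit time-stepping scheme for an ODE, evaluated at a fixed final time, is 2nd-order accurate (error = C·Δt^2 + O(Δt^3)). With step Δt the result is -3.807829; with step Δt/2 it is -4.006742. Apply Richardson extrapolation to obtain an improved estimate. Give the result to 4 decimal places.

-4.0730

Extrapolated value = (4·A(Δt/2) − A(Δt)) / (4 − 1)
= (4·(-4.006742) − (-3.807829)) / 3
= -12.219139 / 3 = -4.073046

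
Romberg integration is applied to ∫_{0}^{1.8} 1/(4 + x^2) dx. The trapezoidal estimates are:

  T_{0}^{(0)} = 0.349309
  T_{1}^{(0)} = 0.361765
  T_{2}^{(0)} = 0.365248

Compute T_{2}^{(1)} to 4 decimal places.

Richardson extrapolation on the trapezoidal column (denominator 4−1=3):
T_{2}^{(1)} = 0.365248 + (0.365248 − 0.361765)/3 = 0.366409

0.3664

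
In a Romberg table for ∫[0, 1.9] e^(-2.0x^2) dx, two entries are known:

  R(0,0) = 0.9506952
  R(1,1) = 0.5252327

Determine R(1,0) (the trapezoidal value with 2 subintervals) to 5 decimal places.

From R(1,1) = (4·R(1,0) − R(0,0))/3, solve for R(1,0):
4·R(1,0) = 3·0.5252327 + 0.9506952 = 2.5263933
R(1,0) = 0.6315983

0.63160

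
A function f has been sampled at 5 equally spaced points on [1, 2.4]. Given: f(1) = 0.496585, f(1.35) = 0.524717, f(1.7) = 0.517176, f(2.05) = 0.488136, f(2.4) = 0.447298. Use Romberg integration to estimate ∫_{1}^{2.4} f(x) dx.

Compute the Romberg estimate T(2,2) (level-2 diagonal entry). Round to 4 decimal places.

0.7035

T(0,0) (trapezoid, 1 panel, h=1.4000): 0.660718
T(1,0) (trapezoid, 2 panels, h=0.7000): 0.692382
T(2,0) (trapezoid, 4 panels, h=0.3500): 0.700690
T(1,1) = 0.692382 + (0.692382 − 0.660718)/3 = 0.702937
T(2,1) = 0.700690 + (0.700690 − 0.692382)/3 = 0.703459
T(2,2) = 0.703459 + (0.703459 − 0.702937)/15 = 0.703494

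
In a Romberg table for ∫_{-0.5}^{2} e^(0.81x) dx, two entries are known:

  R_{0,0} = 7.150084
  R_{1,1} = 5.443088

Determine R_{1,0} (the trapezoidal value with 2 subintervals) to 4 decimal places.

From R_{1,1} = (4·R_{1,0} − R_{0,0})/3, solve for R_{1,0}:
4·R_{1,0} = 3·5.443088 + 7.150084 = 23.479348
R_{1,0} = 5.869837

5.8698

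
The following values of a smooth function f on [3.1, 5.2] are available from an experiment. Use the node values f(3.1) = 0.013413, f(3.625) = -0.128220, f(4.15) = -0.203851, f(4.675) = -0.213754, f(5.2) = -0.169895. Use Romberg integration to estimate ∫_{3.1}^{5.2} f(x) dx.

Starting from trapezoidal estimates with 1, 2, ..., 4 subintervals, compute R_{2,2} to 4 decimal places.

R_{0,0} (trapezoid, 1 panel, h=2.1000): -0.164306
R_{1,0} (trapezoid, 2 panels, h=1.0500): -0.296197
R_{2,0} (trapezoid, 4 panels, h=0.5250): -0.327635
R_{1,1} = -0.296197 + (-0.296197 − (-0.164306))/3 = -0.340161
R_{2,1} = -0.327635 + (-0.327635 − (-0.296197))/3 = -0.338114
R_{2,2} = -0.338114 + (-0.338114 − (-0.340161))/15 = -0.337978

-0.3380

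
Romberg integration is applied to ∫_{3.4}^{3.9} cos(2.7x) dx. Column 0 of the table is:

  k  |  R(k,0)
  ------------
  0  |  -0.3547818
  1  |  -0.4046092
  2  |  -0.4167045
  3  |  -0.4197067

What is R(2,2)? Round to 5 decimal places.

-0.42070

R(1,1) = -0.4046092 + (-0.4046092 − (-0.3547818))/3 = -0.4212183
R(2,1) = -0.4167045 + (-0.4167045 − (-0.4046092))/3 = -0.4207363
R(2,2) = (16·(-0.4207363) − (-0.4212183)) / 15 = -0.4207042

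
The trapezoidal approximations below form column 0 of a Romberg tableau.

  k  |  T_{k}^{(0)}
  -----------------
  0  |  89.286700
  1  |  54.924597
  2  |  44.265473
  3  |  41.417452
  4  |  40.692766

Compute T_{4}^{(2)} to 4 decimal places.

40.4501

T_{3}^{(1)} = 41.417452 + (41.417452 − 44.265473)/3 = 40.468112
T_{4}^{(1)} = (4·40.692766 − 41.417452) / 3 = 40.451204
T_{4}^{(2)} = 40.451204 + (40.451204 − 40.468112)/15 = 40.450077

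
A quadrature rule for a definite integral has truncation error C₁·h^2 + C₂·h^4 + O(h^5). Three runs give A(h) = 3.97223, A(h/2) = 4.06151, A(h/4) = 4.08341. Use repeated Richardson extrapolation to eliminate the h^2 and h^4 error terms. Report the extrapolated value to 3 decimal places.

4.091

First eliminate the h^2 term (factor 2^2 = 4):
  B₁ = (4·4.06151 − 3.97223)/3 = 4.09127
  B₂ = (4·4.08341 − 4.06151)/3 = 4.09071
Then eliminate the h^4 term (factor 2^4 = 16):
  (16·4.09071 − 4.09127)/15 = 4.09067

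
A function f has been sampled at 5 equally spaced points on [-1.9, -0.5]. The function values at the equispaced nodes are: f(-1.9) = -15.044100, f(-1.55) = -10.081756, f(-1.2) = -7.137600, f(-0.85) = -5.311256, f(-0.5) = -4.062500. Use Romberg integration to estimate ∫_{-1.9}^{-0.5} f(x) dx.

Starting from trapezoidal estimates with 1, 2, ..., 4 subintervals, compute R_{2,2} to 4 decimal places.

-11.0751

R_{0,0} (trapezoid, 1 panel, h=1.4000): -13.374620
R_{1,0} (trapezoid, 2 panels, h=0.7000): -11.683630
R_{2,0} (trapezoid, 4 panels, h=0.3500): -11.229369
R_{1,1} = -11.683630 + (-11.683630 − (-13.374620))/3 = -11.119967
R_{2,1} = -11.229369 + (-11.229369 − (-11.683630))/3 = -11.077949
R_{2,2} = -11.077949 + (-11.077949 − (-11.119967))/15 = -11.075148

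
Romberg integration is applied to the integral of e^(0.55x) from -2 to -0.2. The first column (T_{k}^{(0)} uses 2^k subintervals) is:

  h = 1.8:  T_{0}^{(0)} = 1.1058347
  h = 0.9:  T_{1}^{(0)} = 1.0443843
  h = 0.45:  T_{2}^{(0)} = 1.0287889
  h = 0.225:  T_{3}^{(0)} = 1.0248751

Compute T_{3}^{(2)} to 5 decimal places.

Richardson extrapolation on the trapezoidal column (denominator 4−1=3):
T_{2}^{(1)} = 1.0287889 + (1.0287889 − 1.0443843)/3 = 1.0235904
T_{3}^{(1)} = 1.0248751 + (1.0248751 − 1.0287889)/3 = 1.0235705
T_{3}^{(2)} = 1.0235705 + (1.0235705 − 1.0235904)/15 = 1.0235692
(Column j=1 coincides with Simpson's rule on the same nodes.)

1.02357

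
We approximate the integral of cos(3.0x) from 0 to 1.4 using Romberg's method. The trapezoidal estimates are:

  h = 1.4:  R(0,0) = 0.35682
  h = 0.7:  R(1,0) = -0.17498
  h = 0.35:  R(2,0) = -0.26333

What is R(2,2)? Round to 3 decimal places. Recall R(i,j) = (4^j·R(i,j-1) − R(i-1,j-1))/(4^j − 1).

-0.289

Richardson extrapolation on the trapezoidal column (denominator 4−1=3):
R(1,1) = (4·(-0.17498) − 0.35682) / 3 = -0.35225
R(2,1) = -0.26333 + (-0.26333 − (-0.17498))/3 = -0.29278
R(2,2) = -0.29278 + (-0.29278 − (-0.35225))/15 = -0.28882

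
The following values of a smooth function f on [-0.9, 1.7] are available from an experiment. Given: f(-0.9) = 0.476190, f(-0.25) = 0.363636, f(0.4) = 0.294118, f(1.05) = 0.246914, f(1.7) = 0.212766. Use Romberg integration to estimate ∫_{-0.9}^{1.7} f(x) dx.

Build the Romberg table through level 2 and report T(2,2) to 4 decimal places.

T(0,0) (trapezoid, 1 panel, h=2.6000): 0.895643
T(1,0) (trapezoid, 2 panels, h=1.3000): 0.830175
T(2,0) (trapezoid, 4 panels, h=0.6500): 0.811945
T(1,1) = 0.830175 + (0.830175 − 0.895643)/3 = 0.808352
T(2,1) = 0.811945 + (0.811945 − 0.830175)/3 = 0.805868
T(2,2) = 0.805868 + (0.805868 − 0.808352)/15 = 0.805702

0.8057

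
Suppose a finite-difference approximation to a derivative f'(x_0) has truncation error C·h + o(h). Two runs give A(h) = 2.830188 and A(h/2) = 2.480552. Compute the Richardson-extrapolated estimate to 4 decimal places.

2.1309

Extrapolated value = (2·A(h/2) − A(h)) / (2 − 1)
= (2·2.480552 − 2.830188) / 1
= 2.130916 / 1 = 2.130916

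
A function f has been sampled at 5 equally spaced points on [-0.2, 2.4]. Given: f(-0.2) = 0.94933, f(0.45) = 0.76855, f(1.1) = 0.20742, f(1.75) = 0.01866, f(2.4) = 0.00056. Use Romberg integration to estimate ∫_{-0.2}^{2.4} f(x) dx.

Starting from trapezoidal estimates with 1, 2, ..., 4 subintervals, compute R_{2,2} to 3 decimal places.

0.992

R_{0,0} (trapezoid, 1 panel, h=2.6000): 1.23486
R_{1,0} (trapezoid, 2 panels, h=1.3000): 0.88707
R_{2,0} (trapezoid, 4 panels, h=0.6500): 0.95522
R_{1,1} = 0.88707 + (0.88707 − 1.23486)/3 = 0.77114
R_{2,1} = 0.95522 + (0.95522 − 0.88707)/3 = 0.97794
R_{2,2} = 0.97794 + (0.97794 − 0.77114)/15 = 0.99173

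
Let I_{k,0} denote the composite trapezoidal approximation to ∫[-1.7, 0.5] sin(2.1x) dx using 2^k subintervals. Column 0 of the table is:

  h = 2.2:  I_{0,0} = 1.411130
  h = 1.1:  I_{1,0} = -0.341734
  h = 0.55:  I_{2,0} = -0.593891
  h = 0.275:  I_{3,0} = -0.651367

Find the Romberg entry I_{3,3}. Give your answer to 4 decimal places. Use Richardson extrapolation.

-0.6702

Richardson extrapolation on the trapezoidal column (denominator 4−1=3):
I_{1,1} = (4·(-0.341734) − 1.411130) / 3 = -0.926022
I_{2,1} = -0.593891 + (-0.593891 − (-0.341734))/3 = -0.677943
I_{3,1} = (4·(-0.651367) − (-0.593891)) / 3 = -0.670526
I_{2,2} = (16·(-0.677943) − (-0.926022)) / 15 = -0.661404
I_{3,2} = (16·(-0.670526) − (-0.677943)) / 15 = -0.670032
I_{3,3} = -0.670032 + (-0.670032 − (-0.661404))/63 = -0.670169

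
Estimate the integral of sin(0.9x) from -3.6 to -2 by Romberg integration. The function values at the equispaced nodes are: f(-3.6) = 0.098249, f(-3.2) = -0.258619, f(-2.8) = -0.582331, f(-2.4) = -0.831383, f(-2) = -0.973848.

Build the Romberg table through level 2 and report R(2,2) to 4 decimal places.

R(0,0) (trapezoid, 1 panel, h=1.6000): -0.700479
R(1,0) (trapezoid, 2 panels, h=0.8000): -0.816104
R(2,0) (trapezoid, 4 panels, h=0.4000): -0.844053
R(1,1) = -0.816104 + (-0.816104 − (-0.700479))/3 = -0.854646
R(2,1) = -0.844053 + (-0.844053 − (-0.816104))/3 = -0.853369
R(2,2) = -0.853369 + (-0.853369 − (-0.854646))/15 = -0.853284

-0.8533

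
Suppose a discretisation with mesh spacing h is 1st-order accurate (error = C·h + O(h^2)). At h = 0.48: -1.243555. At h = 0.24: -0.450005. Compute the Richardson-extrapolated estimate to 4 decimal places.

0.3435

The leading error scales as h; refining by a factor of 2 reduces it by 2^1 = 2.
Extrapolated value = (2·A(h/2) − A(h)) / (2 − 1)
= (2·(-0.450005) − (-1.243555)) / 1
= 0.343545 / 1 = 0.343545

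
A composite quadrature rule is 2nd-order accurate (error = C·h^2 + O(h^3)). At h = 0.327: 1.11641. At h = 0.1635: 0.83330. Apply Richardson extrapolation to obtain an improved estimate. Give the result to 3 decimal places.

Extrapolated value = (4·A(h/2) − A(h)) / (4 − 1)
= (4·0.83330 − 1.11641) / 3
= 2.21679 / 3 = 0.73893

0.739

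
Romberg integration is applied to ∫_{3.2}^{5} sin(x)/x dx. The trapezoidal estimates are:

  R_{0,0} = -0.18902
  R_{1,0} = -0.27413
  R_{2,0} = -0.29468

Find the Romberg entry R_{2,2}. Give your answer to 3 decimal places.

Richardson extrapolation on the trapezoidal column (denominator 4−1=3):
R_{1,1} = -0.27413 + (-0.27413 − (-0.18902))/3 = -0.30250
R_{2,1} = (4·(-0.29468) − (-0.27413)) / 3 = -0.30153
R_{2,2} = (16·(-0.30153) − (-0.30250)) / 15 = -0.30147

-0.301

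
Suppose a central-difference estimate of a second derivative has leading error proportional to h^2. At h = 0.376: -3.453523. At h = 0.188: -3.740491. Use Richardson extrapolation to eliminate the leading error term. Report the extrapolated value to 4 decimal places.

The leading error scales as h^2; refining by a factor of 2 reduces it by 2^2 = 4.
Extrapolated value = (4·A(h/2) − A(h)) / (4 − 1)
= (4·(-3.740491) − (-3.453523)) / 3
= -11.508441 / 3 = -3.836147

-3.8361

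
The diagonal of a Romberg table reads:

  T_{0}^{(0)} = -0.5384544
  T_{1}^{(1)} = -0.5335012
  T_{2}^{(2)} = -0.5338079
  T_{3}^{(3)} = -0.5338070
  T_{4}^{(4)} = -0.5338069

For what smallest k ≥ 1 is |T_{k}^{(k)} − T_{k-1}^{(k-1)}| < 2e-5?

|T_{1}^{(1)} − T_{0}^{(0)}| = 0.0049532 ≥ 2e-5
|T_{2}^{(2)} − T_{1}^{(1)}| = 0.0003067 ≥ 2e-5
|T_{3}^{(3)} − T_{2}^{(2)}| = 0.0000009 < 2e-5

k = 3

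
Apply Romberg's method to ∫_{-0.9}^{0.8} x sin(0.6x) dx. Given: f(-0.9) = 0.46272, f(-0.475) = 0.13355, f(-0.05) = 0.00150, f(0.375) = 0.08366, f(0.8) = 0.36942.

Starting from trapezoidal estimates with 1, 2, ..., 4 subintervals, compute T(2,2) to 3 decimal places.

T(0,0) (trapezoid, 1 panel, h=1.7000): 0.70732
T(1,0) (trapezoid, 2 panels, h=0.8500): 0.35493
T(2,0) (trapezoid, 4 panels, h=0.4250): 0.26978
T(1,1) = 0.35493 + (0.35493 − 0.70732)/3 = 0.23747
T(2,1) = 0.26978 + (0.26978 − 0.35493)/3 = 0.24140
T(2,2) = 0.24140 + (0.24140 − 0.23747)/15 = 0.24166

0.242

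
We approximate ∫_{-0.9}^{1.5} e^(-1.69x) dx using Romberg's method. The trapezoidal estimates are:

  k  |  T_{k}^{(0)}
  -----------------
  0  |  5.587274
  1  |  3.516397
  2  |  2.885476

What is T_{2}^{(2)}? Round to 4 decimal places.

2.6651

Richardson extrapolation on the trapezoidal column (denominator 4−1=3):
T_{1}^{(1)} = 3.516397 + (3.516397 − 5.587274)/3 = 2.826105
T_{2}^{(1)} = 2.885476 + (2.885476 − 3.516397)/3 = 2.675169
T_{2}^{(2)} = (16·2.675169 − 2.826105) / 15 = 2.665107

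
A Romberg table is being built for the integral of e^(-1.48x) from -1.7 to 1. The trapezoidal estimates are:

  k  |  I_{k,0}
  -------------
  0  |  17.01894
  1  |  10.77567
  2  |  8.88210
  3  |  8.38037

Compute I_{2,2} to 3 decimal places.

Richardson extrapolation on the trapezoidal column (denominator 4−1=3):
I_{1,1} = 10.77567 + (10.77567 − 17.01894)/3 = 8.69458
I_{2,1} = 8.88210 + (8.88210 − 10.77567)/3 = 8.25091
I_{2,2} = 8.25091 + (8.25091 − 8.69458)/15 = 8.22133

8.221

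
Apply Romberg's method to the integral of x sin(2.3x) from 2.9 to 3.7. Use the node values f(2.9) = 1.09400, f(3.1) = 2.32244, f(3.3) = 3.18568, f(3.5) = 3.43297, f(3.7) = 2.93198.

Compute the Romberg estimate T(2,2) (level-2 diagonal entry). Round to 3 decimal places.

2.227

T(0,0) (trapezoid, 1 panel, h=0.8000): 1.61039
T(1,0) (trapezoid, 2 panels, h=0.4000): 2.07947
T(2,0) (trapezoid, 4 panels, h=0.2000): 2.19082
T(1,1) = 2.07947 + (2.07947 − 1.61039)/3 = 2.23583
T(2,1) = 2.19082 + (2.19082 − 2.07947)/3 = 2.22794
T(2,2) = 2.22794 + (2.22794 − 2.23583)/15 = 2.22741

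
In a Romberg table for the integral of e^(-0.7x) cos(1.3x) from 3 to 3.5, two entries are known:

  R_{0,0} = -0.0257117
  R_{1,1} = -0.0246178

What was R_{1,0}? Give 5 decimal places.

From R_{1,1} = (4·R_{1,0} − R_{0,0})/3, solve for R_{1,0}:
4·R_{1,0} = 3·(-0.0246178) + (-0.0257117) = -0.0995651
R_{1,0} = -0.0248913

-0.02489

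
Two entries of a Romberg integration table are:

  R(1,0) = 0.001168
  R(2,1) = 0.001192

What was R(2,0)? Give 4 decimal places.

From R(2,1) = (4·R(2,0) − R(1,0))/3, solve for R(2,0):
4·R(2,0) = 3·0.001192 + 0.001168 = 0.004744
R(2,0) = 0.001186

0.0012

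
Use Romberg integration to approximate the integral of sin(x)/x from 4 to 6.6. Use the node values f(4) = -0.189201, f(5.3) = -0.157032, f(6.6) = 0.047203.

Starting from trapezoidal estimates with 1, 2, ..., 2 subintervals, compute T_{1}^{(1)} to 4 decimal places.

T_{0}^{(0)} (trapezoid, 1 panel, h=2.6000): -0.184597
T_{1}^{(0)} (trapezoid, 2 panels, h=1.3000): -0.296440
T_{1}^{(1)} = -0.296440 + (-0.296440 − (-0.184597))/3 = -0.333721

-0.3337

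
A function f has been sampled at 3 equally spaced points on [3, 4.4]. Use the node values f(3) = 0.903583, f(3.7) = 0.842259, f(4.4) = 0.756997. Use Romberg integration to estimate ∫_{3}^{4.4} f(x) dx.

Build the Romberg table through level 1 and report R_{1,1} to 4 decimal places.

1.1736

R_{0,0} (trapezoid, 1 panel, h=1.4000): 1.162406
R_{1,0} (trapezoid, 2 panels, h=0.7000): 1.170784
R_{1,1} = 1.170784 + (1.170784 − 1.162406)/3 = 1.173577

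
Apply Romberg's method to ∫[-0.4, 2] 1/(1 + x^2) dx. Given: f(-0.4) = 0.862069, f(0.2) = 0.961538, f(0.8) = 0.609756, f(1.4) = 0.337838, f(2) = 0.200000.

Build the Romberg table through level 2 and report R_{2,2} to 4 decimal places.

1.5022

R_{0,0} (trapezoid, 1 panel, h=2.4000): 1.274483
R_{1,0} (trapezoid, 2 panels, h=1.2000): 1.368949
R_{2,0} (trapezoid, 4 panels, h=0.6000): 1.464100
R_{1,1} = 1.368949 + (1.368949 − 1.274483)/3 = 1.400438
R_{2,1} = 1.464100 + (1.464100 − 1.368949)/3 = 1.495817
R_{2,2} = 1.495817 + (1.495817 − 1.400438)/15 = 1.502176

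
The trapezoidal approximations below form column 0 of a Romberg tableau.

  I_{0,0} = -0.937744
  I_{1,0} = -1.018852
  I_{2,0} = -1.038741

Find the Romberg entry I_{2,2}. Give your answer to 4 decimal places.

-1.0453

Richardson extrapolation on the trapezoidal column (denominator 4−1=3):
I_{1,1} = (4·(-1.018852) − (-0.937744)) / 3 = -1.045888
I_{2,1} = (4·(-1.038741) − (-1.018852)) / 3 = -1.045371
I_{2,2} = (16·(-1.045371) − (-1.045888)) / 15 = -1.045337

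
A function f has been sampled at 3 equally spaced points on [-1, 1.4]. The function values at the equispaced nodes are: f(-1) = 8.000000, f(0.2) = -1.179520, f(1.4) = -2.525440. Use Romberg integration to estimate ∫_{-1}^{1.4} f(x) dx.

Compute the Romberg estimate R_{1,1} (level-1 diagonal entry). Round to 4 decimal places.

R_{0,0} (trapezoid, 1 panel, h=2.4000): 6.569472
R_{1,0} (trapezoid, 2 panels, h=1.2000): 1.869312
R_{1,1} = 1.869312 + (1.869312 − 6.569472)/3 = 0.302592

0.3026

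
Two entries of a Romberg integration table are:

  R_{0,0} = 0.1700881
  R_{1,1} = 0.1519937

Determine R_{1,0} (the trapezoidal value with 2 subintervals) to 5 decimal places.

0.15652

From R_{1,1} = (4·R_{1,0} − R_{0,0})/3, solve for R_{1,0}:
4·R_{1,0} = 3·0.1519937 + 0.1700881 = 0.6260692
R_{1,0} = 0.1565173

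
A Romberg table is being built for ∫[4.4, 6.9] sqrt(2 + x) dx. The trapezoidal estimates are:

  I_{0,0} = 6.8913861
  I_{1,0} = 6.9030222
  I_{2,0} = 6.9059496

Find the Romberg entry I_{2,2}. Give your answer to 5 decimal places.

6.90693

Richardson extrapolation on the trapezoidal column (denominator 4−1=3):
I_{1,1} = (4·6.9030222 − 6.8913861) / 3 = 6.9069009
I_{2,1} = 6.9059496 + (6.9059496 − 6.9030222)/3 = 6.9069254
I_{2,2} = 6.9069254 + (6.9069254 − 6.9069009)/15 = 6.9069270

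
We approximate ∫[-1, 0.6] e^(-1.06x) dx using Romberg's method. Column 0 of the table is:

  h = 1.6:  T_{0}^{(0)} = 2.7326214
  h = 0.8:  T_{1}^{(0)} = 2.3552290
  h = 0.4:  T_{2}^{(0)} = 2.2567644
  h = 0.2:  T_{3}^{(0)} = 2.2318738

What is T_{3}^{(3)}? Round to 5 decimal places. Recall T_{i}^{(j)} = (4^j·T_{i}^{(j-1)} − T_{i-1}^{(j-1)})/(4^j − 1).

T_{1}^{(1)} = 2.3552290 + (2.3552290 − 2.7326214)/3 = 2.2294315
T_{2}^{(1)} = (4·2.2567644 − 2.3552290) / 3 = 2.2239429
T_{3}^{(1)} = (4·2.2318738 − 2.2567644) / 3 = 2.2235769
T_{2}^{(2)} = (16·2.2239429 − 2.2294315) / 15 = 2.2235770
T_{3}^{(2)} = 2.2235769 + (2.2235769 − 2.2239429)/15 = 2.2235525
T_{3}^{(3)} = 2.2235525 + (2.2235525 − 2.2235770)/63 = 2.2235521

2.22355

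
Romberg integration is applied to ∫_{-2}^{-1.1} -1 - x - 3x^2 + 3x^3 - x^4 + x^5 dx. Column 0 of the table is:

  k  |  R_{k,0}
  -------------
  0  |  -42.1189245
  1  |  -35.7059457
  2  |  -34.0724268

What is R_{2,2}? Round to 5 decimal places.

Richardson extrapolation on the trapezoidal column (denominator 4−1=3):
R_{1,1} = (4·(-35.7059457) − (-42.1189245)) / 3 = -33.5682861
R_{2,1} = (4·(-34.0724268) − (-35.7059457)) / 3 = -33.5279205
R_{2,2} = -33.5279205 + (-33.5279205 − (-33.5682861))/15 = -33.5252295

-33.52523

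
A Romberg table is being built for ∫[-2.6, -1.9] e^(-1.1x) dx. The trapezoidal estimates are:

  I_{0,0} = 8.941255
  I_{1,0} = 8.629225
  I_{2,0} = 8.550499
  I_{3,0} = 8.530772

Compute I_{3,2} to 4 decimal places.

8.5242

Richardson extrapolation on the trapezoidal column (denominator 4−1=3):
I_{2,1} = (4·8.550499 − 8.629225) / 3 = 8.524257
I_{3,1} = (4·8.530772 − 8.550499) / 3 = 8.524196
I_{3,2} = 8.524196 + (8.524196 − 8.524257)/15 = 8.524192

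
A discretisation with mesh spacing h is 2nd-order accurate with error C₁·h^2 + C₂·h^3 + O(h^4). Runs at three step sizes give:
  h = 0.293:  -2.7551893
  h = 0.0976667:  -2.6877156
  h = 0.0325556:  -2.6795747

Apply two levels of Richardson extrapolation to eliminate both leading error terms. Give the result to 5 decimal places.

First eliminate the h^2 term (factor 3^2 = 9):
  B₁ = (9·(-2.6877156) − (-2.7551893))/8 = -2.6792814
  B₂ = (9·(-2.6795747) − (-2.6877156))/8 = -2.6785571
Then eliminate the h^3 term (factor 3^3 = 27):
  (27·(-2.6785571) − (-2.6792814))/26 = -2.6785292

-2.67853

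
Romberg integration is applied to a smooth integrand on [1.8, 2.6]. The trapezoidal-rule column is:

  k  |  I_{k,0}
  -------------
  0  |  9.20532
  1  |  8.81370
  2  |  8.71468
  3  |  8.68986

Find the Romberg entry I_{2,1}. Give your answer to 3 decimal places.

8.682

I_{2,1} = (4·8.71468 − 8.81370) / 3 = 8.68167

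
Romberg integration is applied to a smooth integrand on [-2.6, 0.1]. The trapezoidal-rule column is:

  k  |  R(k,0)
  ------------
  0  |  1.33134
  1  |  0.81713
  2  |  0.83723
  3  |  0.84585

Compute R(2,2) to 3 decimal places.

0.857

R(1,1) = 0.81713 + (0.81713 − 1.33134)/3 = 0.64573
R(2,1) = 0.83723 + (0.83723 − 0.81713)/3 = 0.84393
R(2,2) = 0.84393 + (0.84393 − 0.64573)/15 = 0.85714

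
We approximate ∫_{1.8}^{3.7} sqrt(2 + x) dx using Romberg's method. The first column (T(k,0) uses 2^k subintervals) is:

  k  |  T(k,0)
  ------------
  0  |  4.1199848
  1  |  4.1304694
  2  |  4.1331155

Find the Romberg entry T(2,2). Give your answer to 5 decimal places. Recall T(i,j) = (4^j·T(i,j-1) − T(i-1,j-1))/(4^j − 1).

Richardson extrapolation on the trapezoidal column (denominator 4−1=3):
T(1,1) = (4·4.1304694 − 4.1199848) / 3 = 4.1339643
T(2,1) = 4.1331155 + (4.1331155 − 4.1304694)/3 = 4.1339975
T(2,2) = (16·4.1339975 − 4.1339643) / 15 = 4.1339997

4.13400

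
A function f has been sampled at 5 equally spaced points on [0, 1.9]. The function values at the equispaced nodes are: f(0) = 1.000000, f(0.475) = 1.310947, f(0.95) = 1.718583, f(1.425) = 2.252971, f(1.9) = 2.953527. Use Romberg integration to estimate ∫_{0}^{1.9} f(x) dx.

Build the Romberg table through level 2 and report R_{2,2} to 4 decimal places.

3.4272

R_{0,0} (trapezoid, 1 panel, h=1.9000): 3.755851
R_{1,0} (trapezoid, 2 panels, h=0.9500): 3.510579
R_{2,0} (trapezoid, 4 panels, h=0.4750): 3.448151
R_{1,1} = 3.510579 + (3.510579 − 3.755851)/3 = 3.428822
R_{2,1} = 3.448151 + (3.448151 − 3.510579)/3 = 3.427342
R_{2,2} = 3.427342 + (3.427342 − 3.428822)/15 = 3.427243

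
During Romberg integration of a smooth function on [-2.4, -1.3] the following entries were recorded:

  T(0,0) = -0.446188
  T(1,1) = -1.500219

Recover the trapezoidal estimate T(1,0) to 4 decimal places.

From T(1,1) = (4·T(1,0) − T(0,0))/3, solve for T(1,0):
4·T(1,0) = 3·(-1.500219) + (-0.446188) = -4.946845
T(1,0) = -1.236711

-1.2367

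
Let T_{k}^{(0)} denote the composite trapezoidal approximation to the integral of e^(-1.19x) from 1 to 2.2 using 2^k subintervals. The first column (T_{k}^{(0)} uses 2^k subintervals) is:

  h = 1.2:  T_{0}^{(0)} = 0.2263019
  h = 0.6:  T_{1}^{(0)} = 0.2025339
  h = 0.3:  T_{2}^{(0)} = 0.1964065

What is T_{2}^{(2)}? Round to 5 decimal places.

0.19435

Richardson extrapolation on the trapezoidal column (denominator 4−1=3):
T_{1}^{(1)} = 0.2025339 + (0.2025339 − 0.2263019)/3 = 0.1946112
T_{2}^{(1)} = (4·0.1964065 − 0.2025339) / 3 = 0.1943640
T_{2}^{(2)} = 0.1943640 + (0.1943640 − 0.1946112)/15 = 0.1943475
(Column j=1 coincides with Simpson's rule on the same nodes.)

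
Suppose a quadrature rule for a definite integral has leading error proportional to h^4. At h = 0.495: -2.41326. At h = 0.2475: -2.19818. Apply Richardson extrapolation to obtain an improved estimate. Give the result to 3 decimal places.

The leading error scales as h^4; refining by a factor of 2 reduces it by 2^4 = 16.
Extrapolated value = (16·A(h/2) − A(h)) / (16 − 1)
= (16·(-2.19818) − (-2.41326)) / 15
= -32.75762 / 15 = -2.18384

-2.184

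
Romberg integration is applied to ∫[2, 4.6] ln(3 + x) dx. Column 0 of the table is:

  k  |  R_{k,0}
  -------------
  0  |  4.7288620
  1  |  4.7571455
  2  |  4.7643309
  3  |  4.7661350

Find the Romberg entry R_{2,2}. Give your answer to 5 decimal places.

R_{1,1} = 4.7571455 + (4.7571455 − 4.7288620)/3 = 4.7665733
R_{2,1} = (4·4.7643309 − 4.7571455) / 3 = 4.7667260
R_{2,2} = (16·4.7667260 − 4.7665733) / 15 = 4.7667362

4.76674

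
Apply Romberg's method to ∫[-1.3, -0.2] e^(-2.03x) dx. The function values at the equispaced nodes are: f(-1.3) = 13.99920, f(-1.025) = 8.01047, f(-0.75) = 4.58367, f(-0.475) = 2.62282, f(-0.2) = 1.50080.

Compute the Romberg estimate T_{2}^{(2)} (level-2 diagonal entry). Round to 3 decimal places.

6.157

T_{0}^{(0)} (trapezoid, 1 panel, h=1.1000): 8.52500
T_{1}^{(0)} (trapezoid, 2 panels, h=0.5500): 6.78352
T_{2}^{(0)} (trapezoid, 4 panels, h=0.2750): 6.31591
T_{1}^{(1)} = 6.78352 + (6.78352 − 8.52500)/3 = 6.20303
T_{2}^{(1)} = 6.31591 + (6.31591 − 6.78352)/3 = 6.16004
T_{2}^{(2)} = 6.16004 + (6.16004 − 6.20303)/15 = 6.15717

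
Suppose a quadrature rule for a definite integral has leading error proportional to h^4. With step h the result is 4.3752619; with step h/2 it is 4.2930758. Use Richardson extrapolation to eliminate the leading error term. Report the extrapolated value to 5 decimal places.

The leading error scales as h^4; refining by a factor of 2 reduces it by 2^4 = 16.
Extrapolated value = (16·A(h/2) − A(h)) / (16 − 1)
= (16·4.2930758 − 4.3752619) / 15
= 64.3139509 / 15 = 4.2875967

4.28760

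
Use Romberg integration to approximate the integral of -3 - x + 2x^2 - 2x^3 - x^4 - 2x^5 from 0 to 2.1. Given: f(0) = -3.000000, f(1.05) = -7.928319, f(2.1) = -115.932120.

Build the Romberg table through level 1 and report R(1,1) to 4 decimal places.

-52.7259

R(0,0) (trapezoid, 1 panel, h=2.1000): -124.878726
R(1,0) (trapezoid, 2 panels, h=1.0500): -70.764098
R(1,1) = -70.764098 + (-70.764098 − (-124.878726))/3 = -52.725889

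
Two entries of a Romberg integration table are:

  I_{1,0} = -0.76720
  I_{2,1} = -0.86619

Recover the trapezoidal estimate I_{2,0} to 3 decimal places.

From I_{2,1} = (4·I_{2,0} − I_{1,0})/3, solve for I_{2,0}:
4·I_{2,0} = 3·(-0.86619) + (-0.76720) = -3.36577
I_{2,0} = -0.84144

-0.841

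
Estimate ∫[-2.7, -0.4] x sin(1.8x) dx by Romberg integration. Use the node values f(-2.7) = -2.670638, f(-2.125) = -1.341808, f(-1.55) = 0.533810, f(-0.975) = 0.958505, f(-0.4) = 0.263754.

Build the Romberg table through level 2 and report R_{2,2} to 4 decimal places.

R_{0,0} (trapezoid, 1 panel, h=2.3000): -2.767917
R_{1,0} (trapezoid, 2 panels, h=1.1500): -0.770077
R_{2,0} (trapezoid, 4 panels, h=0.5750): -0.605438
R_{1,1} = -0.770077 + (-0.770077 − (-2.767917))/3 = -0.104130
R_{2,1} = -0.605438 + (-0.605438 − (-0.770077))/3 = -0.550558
R_{2,2} = -0.550558 + (-0.550558 − (-0.104130))/15 = -0.580320

-0.5803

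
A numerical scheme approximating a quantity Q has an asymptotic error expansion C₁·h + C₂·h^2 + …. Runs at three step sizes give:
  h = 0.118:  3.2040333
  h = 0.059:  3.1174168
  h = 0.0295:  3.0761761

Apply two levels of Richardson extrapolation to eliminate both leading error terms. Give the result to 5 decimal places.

3.03631

First eliminate the h term (factor 2^1 = 2):
  B₁ = (2·3.1174168 − 3.2040333)/1 = 3.0308003
  B₂ = (2·3.0761761 − 3.1174168)/1 = 3.0349354
Then eliminate the h^2 term (factor 2^2 = 4):
  (4·3.0349354 − 3.0308003)/3 = 3.0363138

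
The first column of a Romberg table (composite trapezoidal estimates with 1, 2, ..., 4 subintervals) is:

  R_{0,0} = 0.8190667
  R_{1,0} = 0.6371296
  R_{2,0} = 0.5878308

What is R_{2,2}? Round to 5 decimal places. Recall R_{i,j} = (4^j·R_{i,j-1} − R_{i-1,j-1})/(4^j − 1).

Richardson extrapolation on the trapezoidal column (denominator 4−1=3):
R_{1,1} = (4·0.6371296 − 0.8190667) / 3 = 0.5764839
R_{2,1} = (4·0.5878308 − 0.6371296) / 3 = 0.5713979
R_{2,2} = 0.5713979 + (0.5713979 − 0.5764839)/15 = 0.5710588

0.57106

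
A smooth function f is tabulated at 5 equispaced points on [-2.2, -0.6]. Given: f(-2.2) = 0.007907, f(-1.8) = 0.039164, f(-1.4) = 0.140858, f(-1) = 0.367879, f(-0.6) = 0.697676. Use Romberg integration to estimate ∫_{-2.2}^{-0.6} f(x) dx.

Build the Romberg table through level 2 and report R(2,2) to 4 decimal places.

R(0,0) (trapezoid, 1 panel, h=1.6000): 0.564466
R(1,0) (trapezoid, 2 panels, h=0.8000): 0.394920
R(2,0) (trapezoid, 4 panels, h=0.4000): 0.360277
R(1,1) = 0.394920 + (0.394920 − 0.564466)/3 = 0.338405
R(2,1) = 0.360277 + (0.360277 − 0.394920)/3 = 0.348729
R(2,2) = 0.348729 + (0.348729 − 0.338405)/15 = 0.349417

0.3494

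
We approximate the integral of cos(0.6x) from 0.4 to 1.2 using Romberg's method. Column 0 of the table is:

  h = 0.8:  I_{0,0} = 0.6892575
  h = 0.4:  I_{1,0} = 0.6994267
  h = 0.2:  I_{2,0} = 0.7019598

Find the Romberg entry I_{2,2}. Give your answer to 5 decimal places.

Richardson extrapolation on the trapezoidal column (denominator 4−1=3):
I_{1,1} = 0.6994267 + (0.6994267 − 0.6892575)/3 = 0.7028164
I_{2,1} = (4·0.7019598 − 0.6994267) / 3 = 0.7028042
I_{2,2} = 0.7028042 + (0.7028042 − 0.7028164)/15 = 0.7028034

0.70280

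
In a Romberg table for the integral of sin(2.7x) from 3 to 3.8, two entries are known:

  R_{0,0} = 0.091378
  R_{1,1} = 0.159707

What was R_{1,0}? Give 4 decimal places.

From R_{1,1} = (4·R_{1,0} − R_{0,0})/3, solve for R_{1,0}:
4·R_{1,0} = 3·0.159707 + 0.091378 = 0.570499
R_{1,0} = 0.142625

0.1426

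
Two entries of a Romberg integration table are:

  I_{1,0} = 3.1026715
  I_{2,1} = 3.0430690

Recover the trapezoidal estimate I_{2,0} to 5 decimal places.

From I_{2,1} = (4·I_{2,0} − I_{1,0})/3, solve for I_{2,0}:
4·I_{2,0} = 3·3.0430690 + 3.1026715 = 12.2318785
I_{2,0} = 3.0579696

3.05797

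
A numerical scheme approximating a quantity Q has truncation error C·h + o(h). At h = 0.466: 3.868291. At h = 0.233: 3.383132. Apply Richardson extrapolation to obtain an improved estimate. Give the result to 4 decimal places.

2.8980

The leading error scales as h; refining by a factor of 2 reduces it by 2^1 = 2.
Extrapolated value = (2·A(h/2) − A(h)) / (2 − 1)
= (2·3.383132 − 3.868291) / 1
= 2.897973 / 1 = 2.897973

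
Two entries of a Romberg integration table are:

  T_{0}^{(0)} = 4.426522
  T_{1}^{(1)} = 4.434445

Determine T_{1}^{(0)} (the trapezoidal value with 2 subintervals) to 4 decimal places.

4.4325

From T_{1}^{(1)} = (4·T_{1}^{(0)} − T_{0}^{(0)})/3, solve for T_{1}^{(0)}:
4·T_{1}^{(0)} = 3·4.434445 + 4.426522 = 17.729857
T_{1}^{(0)} = 4.432464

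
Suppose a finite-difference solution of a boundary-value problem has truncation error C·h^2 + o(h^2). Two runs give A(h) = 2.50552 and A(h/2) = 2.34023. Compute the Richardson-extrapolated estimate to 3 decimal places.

The leading error scales as h^2; refining by a factor of 2 reduces it by 2^2 = 4.
Extrapolated value = (4·A(h/2) − A(h)) / (4 − 1)
= (4·2.34023 − 2.50552) / 3
= 6.85540 / 3 = 2.28513

2.285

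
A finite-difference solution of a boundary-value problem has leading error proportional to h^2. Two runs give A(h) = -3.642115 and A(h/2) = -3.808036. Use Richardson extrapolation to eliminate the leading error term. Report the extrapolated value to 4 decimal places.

The leading error scales as h^2; refining by a factor of 2 reduces it by 2^2 = 4.
Extrapolated value = (4·A(h/2) − A(h)) / (4 − 1)
= (4·(-3.808036) − (-3.642115)) / 3
= -11.590029 / 3 = -3.863343

-3.8633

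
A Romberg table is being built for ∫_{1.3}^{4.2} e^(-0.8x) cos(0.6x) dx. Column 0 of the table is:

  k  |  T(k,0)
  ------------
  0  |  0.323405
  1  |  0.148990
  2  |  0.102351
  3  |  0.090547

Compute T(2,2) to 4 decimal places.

0.0865

Richardson extrapolation on the trapezoidal column (denominator 4−1=3):
T(1,1) = (4·0.148990 − 0.323405) / 3 = 0.090852
T(2,1) = 0.102351 + (0.102351 − 0.148990)/3 = 0.086805
T(2,2) = 0.086805 + (0.086805 − 0.090852)/15 = 0.086535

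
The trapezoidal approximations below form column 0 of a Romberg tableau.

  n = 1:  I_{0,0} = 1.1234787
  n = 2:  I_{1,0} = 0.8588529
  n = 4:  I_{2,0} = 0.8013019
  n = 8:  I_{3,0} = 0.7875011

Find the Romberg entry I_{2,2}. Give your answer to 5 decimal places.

0.78288

I_{1,1} = 0.8588529 + (0.8588529 − 1.1234787)/3 = 0.7706443
I_{2,1} = 0.8013019 + (0.8013019 − 0.8588529)/3 = 0.7821182
I_{2,2} = (16·0.7821182 − 0.7706443) / 15 = 0.7828831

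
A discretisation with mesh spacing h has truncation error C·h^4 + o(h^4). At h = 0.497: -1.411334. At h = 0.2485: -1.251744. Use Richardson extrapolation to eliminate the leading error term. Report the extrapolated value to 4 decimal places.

-1.2411

Extrapolated value = (16·A(h/2) − A(h)) / (16 − 1)
= (16·(-1.251744) − (-1.411334)) / 15
= -18.616570 / 15 = -1.241105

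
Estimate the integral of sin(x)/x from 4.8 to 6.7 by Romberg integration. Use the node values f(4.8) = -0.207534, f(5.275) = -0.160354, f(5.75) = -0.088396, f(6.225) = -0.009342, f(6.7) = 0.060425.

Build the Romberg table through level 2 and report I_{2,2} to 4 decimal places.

I_{0,0} (trapezoid, 1 panel, h=1.9000): -0.139754
I_{1,0} (trapezoid, 2 panels, h=0.9500): -0.153853
I_{2,0} (trapezoid, 4 panels, h=0.4750): -0.157532
I_{1,1} = -0.153853 + (-0.153853 − (-0.139754))/3 = -0.158553
I_{2,1} = -0.157532 + (-0.157532 − (-0.153853))/3 = -0.158758
I_{2,2} = -0.158758 + (-0.158758 − (-0.158553))/15 = -0.158772

-0.1588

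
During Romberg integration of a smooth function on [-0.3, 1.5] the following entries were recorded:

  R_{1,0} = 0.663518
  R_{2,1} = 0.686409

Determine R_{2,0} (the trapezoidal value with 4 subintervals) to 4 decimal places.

0.6807

From R_{2,1} = (4·R_{2,0} − R_{1,0})/3, solve for R_{2,0}:
4·R_{2,0} = 3·0.686409 + 0.663518 = 2.722745
R_{2,0} = 0.680686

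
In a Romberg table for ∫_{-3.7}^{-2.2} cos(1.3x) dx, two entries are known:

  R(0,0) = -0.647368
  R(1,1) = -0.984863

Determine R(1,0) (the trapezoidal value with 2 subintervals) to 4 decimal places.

From R(1,1) = (4·R(1,0) − R(0,0))/3, solve for R(1,0):
4·R(1,0) = 3·(-0.984863) + (-0.647368) = -3.601957
R(1,0) = -0.900489

-0.9005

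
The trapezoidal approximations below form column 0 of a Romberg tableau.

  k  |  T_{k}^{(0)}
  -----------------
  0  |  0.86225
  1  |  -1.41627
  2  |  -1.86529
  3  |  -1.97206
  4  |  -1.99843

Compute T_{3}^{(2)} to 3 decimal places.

-2.007

Richardson extrapolation on the trapezoidal column (denominator 4−1=3):
T_{2}^{(1)} = -1.86529 + (-1.86529 − (-1.41627))/3 = -2.01496
T_{3}^{(1)} = (4·(-1.97206) − (-1.86529)) / 3 = -2.00765
T_{3}^{(2)} = -2.00765 + (-2.00765 − (-2.01496))/15 = -2.00716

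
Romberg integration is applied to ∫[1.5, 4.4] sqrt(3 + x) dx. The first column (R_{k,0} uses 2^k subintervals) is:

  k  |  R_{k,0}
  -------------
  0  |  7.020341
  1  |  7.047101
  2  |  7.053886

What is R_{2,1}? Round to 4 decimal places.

7.0561

Richardson extrapolation on the trapezoidal column (denominator 4−1=3):
R_{2,1} = (4·7.053886 − 7.047101) / 3 = 7.056148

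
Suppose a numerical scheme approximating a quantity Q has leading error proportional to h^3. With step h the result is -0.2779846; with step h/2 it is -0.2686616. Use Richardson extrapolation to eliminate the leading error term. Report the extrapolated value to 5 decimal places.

-0.26733

The leading error scales as h^3; refining by a factor of 2 reduces it by 2^3 = 8.
Extrapolated value = (8·A(h/2) − A(h)) / (8 − 1)
= (8·(-0.2686616) − (-0.2779846)) / 7
= -1.8713082 / 7 = -0.2673297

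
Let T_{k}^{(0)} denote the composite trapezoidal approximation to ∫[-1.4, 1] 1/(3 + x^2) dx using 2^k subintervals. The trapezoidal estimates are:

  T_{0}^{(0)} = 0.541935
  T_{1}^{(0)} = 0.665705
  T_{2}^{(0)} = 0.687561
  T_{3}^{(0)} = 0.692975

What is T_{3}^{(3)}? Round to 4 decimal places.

Richardson extrapolation on the trapezoidal column (denominator 4−1=3):
T_{1}^{(1)} = 0.665705 + (0.665705 − 0.541935)/3 = 0.706962
T_{2}^{(1)} = (4·0.687561 − 0.665705) / 3 = 0.694846
T_{3}^{(1)} = 0.692975 + (0.692975 − 0.687561)/3 = 0.694780
T_{2}^{(2)} = (16·0.694846 − 0.706962) / 15 = 0.694038
T_{3}^{(2)} = 0.694780 + (0.694780 − 0.694846)/15 = 0.694776
T_{3}^{(3)} = 0.694776 + (0.694776 − 0.694038)/63 = 0.694788

0.6948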